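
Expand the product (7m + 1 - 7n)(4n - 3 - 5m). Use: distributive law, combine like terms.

63mn - 26m - 35m² + 25n - 3 - 28n²

(7m + 1 - 7n)(4n - 3 - 5m)
= 28mn - 21m - 35m² + 4n - 3 - 5m - 28n² + 21n + 35mn    [distributive law]
= 63mn - 26m - 35m² + 25n - 3 - 28n²    [combine like terms]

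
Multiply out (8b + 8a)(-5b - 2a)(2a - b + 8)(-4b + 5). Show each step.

96ab^3 + 1672ab^2 - 160b^4 + 1480b^3 - 1600b^2 + 384a^2b^2 + 32a^2b - 2240ab + 128a^3b - 160a^3 - 640a^2

(8b + 8a)(-5b - 2a)(2a - b + 8)(-4b + 5)
= (-40b^2 - 16ab - 40ab - 16a^2)(2a - b + 8)(-4b + 5)    [distributive law]
= (-40b^2 - 56ab - 16a^2)(2a - b + 8)(-4b + 5)    [combine like terms]
= (-80ab^2 + 40b^3 - 320b^2 - 112a^2b + 56ab^2 - 448ab - 32a^3 + 16a^2b - 128a^2)(-4b + 5)    [distributive law]
= (-24ab^2 + 40b^3 - 320b^2 - 96a^2b - 448ab - 32a^3 - 128a^2)(-4b + 5)    [combine like terms]
= 96ab^3 - 120ab^2 - 160b^4 + 200b^3 + 1280b^3 - 1600b^2 + 384a^2b^2 - 480a^2b + 1792ab^2 - 2240ab + 128a^3b - 160a^3 + 512a^2b - 640a^2    [distributive law]
= 96ab^3 + 1672ab^2 - 160b^4 + 1480b^3 - 1600b^2 + 384a^2b^2 + 32a^2b - 2240ab + 128a^3b - 160a^3 - 640a^2    [combine like terms]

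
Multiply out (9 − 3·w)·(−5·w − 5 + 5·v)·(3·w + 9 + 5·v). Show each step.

(9 − 3·w)·(−5·w − 5 + 5·v)·(3·w + 9 + 5·v)
= (−45·w − 45 + 45·v + 15·w² + 15·w − 15·v·w)·(3·w + 9 + 5·v)    [distributive law]
= (−30·w − 45 + 45·v + 15·w² − 15·v·w)·(3·w + 9 + 5·v)    [combine like terms]
= −90·w² − 270·w − 150·v·w − 135·w − 405 − 225·v + 135·v·w + 405·v + 225·v² + 45·w³ + 135·w² + 75·v·w² − 45·v·w² − 135·v·w − 75·v²·w    [distributive law]
= 45·w² − 405·w − 150·v·w − 405 + 180·v + 225·v² + 45·w³ + 30·v·w² − 75·v²·w    [combine like terms]

45·w² − 405·w − 150·v·w − 405 + 180·v + 225·v² + 45·w³ + 30·v·w² − 75·v²·w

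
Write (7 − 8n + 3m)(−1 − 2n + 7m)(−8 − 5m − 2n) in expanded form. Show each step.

(7 − 8n + 3m)(−1 − 2n + 7m)(−8 − 5m − 2n)
= (−7 − 14n + 49m + 8n + 16n² − 56mn − 3m − 6mn + 21m²)(−8 − 5m − 2n)    [distributive law]
= (−7 − 6n + 46m + 16n² − 62mn + 21m²)(−8 − 5m − 2n)    [combine like terms]
= 56 + 35m + 14n + 48n + 30mn + 12n² − 368m − 230m² − 92mn − 128n² − 80mn² − 32n³ + 496mn + 310m²n + 124mn² − 168m² − 105m³ − 42m²n    [distributive law]
= 56 − 333m + 62n + 434mn − 116n² − 398m² + 44mn² − 32n³ + 268m²n − 105m³    [combine like terms]

56 − 333m + 62n + 434mn − 116n² − 398m² + 44mn² − 32n³ + 268m²n − 105m³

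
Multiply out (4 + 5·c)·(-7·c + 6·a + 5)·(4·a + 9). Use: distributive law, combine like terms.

258·a·c - 27·c + 96·a² + 296·a + 180 - 140·a·c² - 315·c² + 120·a²·c

(4 + 5·c)·(-7·c + 6·a + 5)·(4·a + 9)
= (-28·c + 24·a + 20 - 35·c² + 30·a·c + 25·c)·(4·a + 9)    [distributive law]
= (-3·c + 24·a + 20 - 35·c² + 30·a·c)·(4·a + 9)    [combine like terms]
= -12·a·c - 27·c + 96·a² + 216·a + 80·a + 180 - 140·a·c² - 315·c² + 120·a²·c + 270·a·c    [distributive law]
= 258·a·c - 27·c + 96·a² + 296·a + 180 - 140·a·c² - 315·c² + 120·a²·c    [combine like terms]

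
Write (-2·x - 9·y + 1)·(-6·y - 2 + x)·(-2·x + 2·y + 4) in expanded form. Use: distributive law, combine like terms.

-10·x²·y - 102·x·y² - 2·x·y - 18·x² + 24·x + 4·x³ + 108·y³ + 240·y² + 44·y - 8

(-2·x - 9·y + 1)·(-6·y - 2 + x)·(-2·x + 2·y + 4)
= (12·x·y + 4·x - 2·x² + 54·y² + 18·y - 9·x·y - 6·y - 2 + x)·(-2·x + 2·y + 4)    [distributive law]
= (3·x·y + 5·x - 2·x² + 54·y² + 12·y - 2)·(-2·x + 2·y + 4)    [combine like terms]
= -6·x²·y + 6·x·y² + 12·x·y - 10·x² + 10·x·y + 20·x + 4·x³ - 4·x²·y - 8·x² - 108·x·y² + 108·y³ + 216·y² - 24·x·y + 24·y² + 48·y + 4·x - 4·y - 8    [distributive law]
= -10·x²·y - 102·x·y² - 2·x·y - 18·x² + 24·x + 4·x³ + 108·y³ + 240·y² + 44·y - 8    [combine like terms]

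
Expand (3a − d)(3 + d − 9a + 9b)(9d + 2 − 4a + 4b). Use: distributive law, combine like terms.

117ad + 18a − 90a^2 + 90ab + 112ad^2 − 291a^2d + 327abd + 108a^3 − 216a^2b + 108ab^2 − 29d^2 − 6d − 30bd − 9d^3 − 85bd^2 − 36b^2d

(3a − d)(3 + d − 9a + 9b)(9d + 2 − 4a + 4b)
= (9a + 3ad − 27a^2 + 27ab − 3d − d^2 + 9ad − 9bd)(9d + 2 − 4a + 4b)    [distributive law]
= (9a + 12ad − 27a^2 + 27ab − 3d − d^2 − 9bd)(9d + 2 − 4a + 4b)    [combine like terms]
= 81ad + 18a − 36a^2 + 36ab + 108ad^2 + 24ad − 48a^2d + 48abd − 243a^2d − 54a^2 + 108a^3 − 108a^2b + 243abd + 54ab − 108a^2b + 108ab^2 − 27d^2 − 6d + 12ad − 12bd − 9d^3 − 2d^2 + 4ad^2 − 4bd^2 − 81bd^2 − 18bd + 36abd − 36b^2d    [distributive law]
= 117ad + 18a − 90a^2 + 90ab + 112ad^2 − 291a^2d + 327abd + 108a^3 − 216a^2b + 108ab^2 − 29d^2 − 6d − 30bd − 9d^3 − 85bd^2 − 36b^2d    [combine like terms]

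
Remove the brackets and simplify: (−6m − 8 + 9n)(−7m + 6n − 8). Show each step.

42m^2 − 99mn + 104m − 120n + 64 + 54n^2

(−6m − 8 + 9n)(−7m + 6n − 8)
= 42m^2 − 36mn + 48m + 56m − 48n + 64 − 63mn + 54n^2 − 72n    [distributive law]
= 42m^2 − 99mn + 104m − 120n + 64 + 54n^2    [combine like terms]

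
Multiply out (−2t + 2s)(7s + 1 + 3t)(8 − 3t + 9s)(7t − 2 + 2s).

−640st² + 256st + 962s²t − 174st³ − 858s²t² + 654s³t − 28t² + 32t − 330t³ + 126t⁴ − 228s² + 8s³ + 252s⁴ − 32s

(−2t + 2s)(7s + 1 + 3t)(8 − 3t + 9s)(7t − 2 + 2s)
= (−14st − 2t − 6t² + 14s² + 2s + 6st)(8 − 3t + 9s)(7t − 2 + 2s)    [distributive law]
= (−8st − 2t − 6t² + 14s² + 2s)(8 − 3t + 9s)(7t − 2 + 2s)    [combine like terms]
= (−64st + 24st² − 72s²t − 16t + 6t² − 18st − 48t² + 18t³ − 54st² + 112s² − 42s²t + 126s³ + 16s − 6st + 18s²)(7t − 2 + 2s)    [distributive law]
= (−88st − 30st² − 114s²t − 16t − 42t² + 18t³ + 130s² + 126s³ + 16s)(7t − 2 + 2s)    [combine like terms]
= −616st² + 176st − 176s²t − 210st³ + 60st² − 60s²t² − 798s²t² + 228s²t − 228s³t − 112t² + 32t − 32st − 294t³ + 84t² − 84st² + 126t⁴ − 36t³ + 36st³ + 910s²t − 260s² + 260s³ + 882s³t − 252s³ + 252s⁴ + 112st − 32s + 32s²    [distributive law]
= −640st² + 256st + 962s²t − 174st³ − 858s²t² + 654s³t − 28t² + 32t − 330t³ + 126t⁴ − 228s² + 8s³ + 252s⁴ − 32s    [combine like terms]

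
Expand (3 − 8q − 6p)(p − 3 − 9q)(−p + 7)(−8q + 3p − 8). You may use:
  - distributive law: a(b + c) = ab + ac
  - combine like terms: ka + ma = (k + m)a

1847p^2q − 237p^3 + 972p^2 − 3911pq − 1437p + 672q + 504 − 512pq^2 − 3864q^2 + 152p^2q^2 − 186p^3q + 576pq^3 − 4032q^3 + 18p^4

(3 − 8q − 6p)(p − 3 − 9q)(−p + 7)(−8q + 3p − 8)
= (3p − 9 − 27q − 8pq + 24q + 72q^2 − 6p^2 + 18p + 54pq)(−p + 7)(−8q + 3p − 8)    [distributive law]
= (21p − 9 − 3q + 46pq + 72q^2 − 6p^2)(−p + 7)(−8q + 3p − 8)    [combine like terms]
= (−21p^2 + 147p + 9p − 63 + 3pq − 21q − 46p^2q + 322pq − 72pq^2 + 504q^2 + 6p^3 − 42p^2)(−8q + 3p − 8)    [distributive law]
= (−63p^2 + 156p − 63 + 325pq − 21q − 46p^2q − 72pq^2 + 504q^2 + 6p^3)(−8q + 3p − 8)    [combine like terms]
= 504p^2q − 189p^3 + 504p^2 − 1248pq + 468p^2 − 1248p + 504q − 189p + 504 − 2600pq^2 + 975p^2q − 2600pq + 168q^2 − 63pq + 168q + 368p^2q^2 − 138p^3q + 368p^2q + 576pq^3 − 216p^2q^2 + 576pq^2 − 4032q^3 + 1512pq^2 − 4032q^2 − 48p^3q + 18p^4 − 48p^3    [distributive law]
= 1847p^2q − 237p^3 + 972p^2 − 3911pq − 1437p + 672q + 504 − 512pq^2 − 3864q^2 + 152p^2q^2 − 186p^3q + 576pq^3 − 4032q^3 + 18p^4    [combine like terms]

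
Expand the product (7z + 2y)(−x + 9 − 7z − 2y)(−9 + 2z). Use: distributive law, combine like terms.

63xz − 14xz^2 − 567z + 567z^2 − 98z^3 + 288yz − 56yz^2 + 18xy − 4xyz − 162y + 36y^2 − 8y^2z

(7z + 2y)(−x + 9 − 7z − 2y)(−9 + 2z)
= (−7xz + 63z − 49z^2 − 14yz − 2xy + 18y − 14yz − 4y^2)(−9 + 2z)    [distributive law]
= (−7xz + 63z − 49z^2 − 28yz − 2xy + 18y − 4y^2)(−9 + 2z)    [combine like terms]
= 63xz − 14xz^2 − 567z + 126z^2 + 441z^2 − 98z^3 + 252yz − 56yz^2 + 18xy − 4xyz − 162y + 36yz + 36y^2 − 8y^2z    [distributive law]
= 63xz − 14xz^2 − 567z + 567z^2 − 98z^3 + 288yz − 56yz^2 + 18xy − 4xyz − 162y + 36y^2 − 8y^2z    [combine like terms]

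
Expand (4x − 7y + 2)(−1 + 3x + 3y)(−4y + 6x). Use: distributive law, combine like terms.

(4x − 7y + 2)(−1 + 3x + 3y)(−4y + 6x)
= (−4x + 12x² + 12xy + 7y − 21xy − 21y² − 2 + 6x + 6y)(−4y + 6x)    [distributive law]
= (2x + 12x² − 9xy + 13y − 21y² − 2)(−4y + 6x)    [combine like terms]
= −8xy + 12x² − 48x²y + 72x³ + 36xy² − 54x²y − 52y² + 78xy + 84y³ − 126xy² + 8y − 12x    [distributive law]
= 70xy + 12x² − 102x²y + 72x³ − 90xy² − 52y² + 84y³ + 8y − 12x    [combine like terms]

70xy + 12x² − 102x²y + 72x³ − 90xy² − 52y² + 84y³ + 8y − 12x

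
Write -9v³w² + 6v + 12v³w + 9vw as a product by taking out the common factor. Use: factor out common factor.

-9v³w² + 6v + 12v³w + 9vw
= 3(-3v³w² + 2v + 4v³w + 3vw)    [factor out 3]
= 3v(-3v²w² + 2 + 4v²w + 3w)    [factor out v]

3v(-3v²w² + 2 + 4v²w + 3w)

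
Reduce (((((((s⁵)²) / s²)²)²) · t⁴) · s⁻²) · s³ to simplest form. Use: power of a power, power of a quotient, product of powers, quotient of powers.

(((((((s⁵)²) / s²)²)²) · t⁴) · s⁻²) · s³
= ((((((s⁵)²) / s²)⁴) · t⁴) · s⁻²) · s³    [power of a power]
= ((((((s⁵)²)⁴) / ((s²)⁴)) · t⁴) · s⁻²) · s³    [power of a quotient]
= (((((s⁵)⁸) / ((s²)⁴)) · t⁴) · s⁻²) · s³    [power of a power]
= (((s⁴⁰ / ((s²)⁴)) · t⁴) · s⁻²) · s³    [power of a power]
= (((s⁴⁰ / s⁸) · t⁴) · s⁻²) · s³    [power of a power]
= ((s³² · t⁴) · s⁻²) · s³    [quotient of powers]
= s³³t⁴    [product of powers]

s³³t⁴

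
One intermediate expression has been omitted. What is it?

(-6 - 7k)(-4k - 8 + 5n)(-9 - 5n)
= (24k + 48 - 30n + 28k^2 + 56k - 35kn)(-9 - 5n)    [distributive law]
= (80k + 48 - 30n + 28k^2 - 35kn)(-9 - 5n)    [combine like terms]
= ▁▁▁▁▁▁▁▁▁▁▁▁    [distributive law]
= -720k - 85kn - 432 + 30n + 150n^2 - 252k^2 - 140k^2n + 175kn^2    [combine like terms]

By distributive law:

-720k - 400kn - 432 - 240n + 270n + 150n^2 - 252k^2 - 140k^2n + 315kn + 175kn^2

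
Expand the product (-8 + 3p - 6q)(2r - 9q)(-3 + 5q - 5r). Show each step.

48r - 404qr + 80r² - 216q + 198q² - 18pr + 165pqr - 30pr² + 81pq - 135pq² - 330q²r + 60qr² + 270q³

(-8 + 3p - 6q)(2r - 9q)(-3 + 5q - 5r)
= (-16r + 72q + 6pr - 27pq - 12qr + 54q²)(-3 + 5q - 5r)    [distributive law]
= 48r - 80qr + 80r² - 216q + 360q² - 360qr - 18pr + 30pqr - 30pr² + 81pq - 135pq² + 135pqr + 36qr - 60q²r + 60qr² - 162q² + 270q³ - 270q²r    [distributive law]
= 48r - 404qr + 80r² - 216q + 198q² - 18pr + 165pqr - 30pr² + 81pq - 135pq² - 330q²r + 60qr² + 270q³    [combine like terms]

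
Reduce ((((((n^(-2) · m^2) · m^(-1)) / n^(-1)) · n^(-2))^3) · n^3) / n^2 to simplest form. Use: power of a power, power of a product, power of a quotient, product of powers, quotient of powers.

((((((n^(-2) · m^2) · m^(-1)) / n^(-1)) · n^(-2))^3) · n^3) / n^2
= ((((((n^(-2) · m^2) · m^(-1)) / n^(-1))^3) · ((n^(-2))^3)) · n^3) / n^2    [power of a product]
= ((((((n^(-2) · m^2) · m^(-1))^3) / ((n^(-1))^3)) · ((n^(-2))^3)) · n^3) / n^2    [power of a quotient]
= ((((((n^(-2) · m^2)^3) · ((m^(-1))^3)) / ((n^(-1))^3)) · ((n^(-2))^3)) · n^3) / n^2    [power of a product]
= (((((((n^(-2))^3) · ((m^2)^3)) · ((m^(-1))^3)) / ((n^(-1))^3)) · ((n^(-2))^3)) · n^3) / n^2    [power of a product]
= (((((n^(-6) · ((m^2)^3)) · ((m^(-1))^3)) / ((n^(-1))^3)) · ((n^(-2))^3)) · n^3) / n^2    [power of a power]
= (((((n^(-6) · m^6) · ((m^(-1))^3)) / ((n^(-1))^3)) · ((n^(-2))^3)) · n^3) / n^2    [power of a power]
= (((((n^(-6) · m^6) · m^(-3)) / ((n^(-1))^3)) · ((n^(-2))^3)) · n^3) / n^2    [power of a power]
= (((((n^(-6) · m^6) · m^(-3)) / n^(-3)) · ((n^(-2))^3)) · n^3) / n^2    [power of a power]
= (((((n^(-6) · m^6) · m^(-3)) / n^(-3)) · n^(-6)) · n^3) / n^2    [power of a power]
= m^3n^(-8)    [quotient of powers; product of powers]

m^3n^(-8)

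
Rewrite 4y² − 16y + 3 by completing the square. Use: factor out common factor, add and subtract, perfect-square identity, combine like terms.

4y² − 16y + 3
= 4(y² − 4y) + 3    [factor out 4 from the y-terms]
= 4(y² − 4y + 4 − 4) + 3    [add and subtract 4 inside the bracket]
= 4(y − 2)² − 16 + 3    [perfect-square identity]
= 4(y − 2)² − 13    [combine constants]

4(y − 2)² − 13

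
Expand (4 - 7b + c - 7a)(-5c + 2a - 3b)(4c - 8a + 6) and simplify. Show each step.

-110c^2 + 414ac - 120c - 148a^2 + 48a + 144bc + 138ab - 72b + 128bc^2 - 228abc - 56a^2b + 84b^2c - 168ab^2 + 126b^2 - 20c^3 + 188ac^2 - 352a^2c + 112a^3

(4 - 7b + c - 7a)(-5c + 2a - 3b)(4c - 8a + 6)
= (-20c + 8a - 12b + 35bc - 14ab + 21b^2 - 5c^2 + 2ac - 3bc + 35ac - 14a^2 + 21ab)(4c - 8a + 6)    [distributive law]
= (-20c + 8a - 12b + 32bc + 7ab + 21b^2 - 5c^2 + 37ac - 14a^2)(4c - 8a + 6)    [combine like terms]
= -80c^2 + 160ac - 120c + 32ac - 64a^2 + 48a - 48bc + 96ab - 72b + 128bc^2 - 256abc + 192bc + 28abc - 56a^2b + 42ab + 84b^2c - 168ab^2 + 126b^2 - 20c^3 + 40ac^2 - 30c^2 + 148ac^2 - 296a^2c + 222ac - 56a^2c + 112a^3 - 84a^2    [distributive law]
= -110c^2 + 414ac - 120c - 148a^2 + 48a + 144bc + 138ab - 72b + 128bc^2 - 228abc - 56a^2b + 84b^2c - 168ab^2 + 126b^2 - 20c^3 + 188ac^2 - 352a^2c + 112a^3    [combine like terms]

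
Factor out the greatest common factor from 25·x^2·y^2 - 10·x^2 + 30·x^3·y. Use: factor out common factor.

5·x^2(5·y^2 - 2 + 6·x·y)

25·x^2·y^2 - 10·x^2 + 30·x^3·y
= 5(5·x^2·y^2 - 2·x^2 + 6·x^3·y)    [factor out 5]
= 5·x^2(5·y^2 - 2 + 6·x·y)    [factor out x^2]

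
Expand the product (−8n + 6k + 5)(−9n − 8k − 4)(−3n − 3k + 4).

−216n^3 − 246kn^2 + 327n^2 + 114k^2n + 271kn + 8n + 144k^3 − 196k − 80

(−8n + 6k + 5)(−9n − 8k − 4)(−3n − 3k + 4)
= (72n^2 + 64kn + 32n − 54kn − 48k^2 − 24k − 45n − 40k − 20)(−3n − 3k + 4)    [distributive law]
= (72n^2 + 10kn − 13n − 48k^2 − 64k − 20)(−3n − 3k + 4)    [combine like terms]
= −216n^3 − 216kn^2 + 288n^2 − 30kn^2 − 30k^2n + 40kn + 39n^2 + 39kn − 52n + 144k^2n + 144k^3 − 192k^2 + 192kn + 192k^2 − 256k + 60n + 60k − 80    [distributive law]
= −216n^3 − 246kn^2 + 327n^2 + 114k^2n + 271kn + 8n + 144k^3 − 196k − 80    [combine like terms]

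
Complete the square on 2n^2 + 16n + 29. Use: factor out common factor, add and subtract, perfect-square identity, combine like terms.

2(n + 4)^2 - 3

2n^2 + 16n + 29
= 2(n^2 + 8n) + 29    [factor out 2 from the n-terms]
= 2(n^2 + 8n + 16 - 16) + 29    [add and subtract 16 inside the bracket]
= 2(n + 4)^2 - 32 + 29    [perfect-square identity]
= 2(n + 4)^2 - 3    [combine constants]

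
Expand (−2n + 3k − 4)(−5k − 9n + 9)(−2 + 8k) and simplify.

(−2n + 3k − 4)(−5k − 9n + 9)(−2 + 8k)
= (10kn + 18n^2 − 18n − 15k^2 − 27kn + 27k + 20k + 36n − 36)(−2 + 8k)    [distributive law]
= (−17kn + 18n^2 + 18n − 15k^2 + 47k − 36)(−2 + 8k)    [combine like terms]
= 34kn − 136k^2n − 36n^2 + 144kn^2 − 36n + 144kn + 30k^2 − 120k^3 − 94k + 376k^2 + 72 − 288k    [distributive law]
= 178kn − 136k^2n − 36n^2 + 144kn^2 − 36n + 406k^2 − 120k^3 − 382k + 72    [combine like terms]

178kn − 136k^2n − 36n^2 + 144kn^2 − 36n + 406k^2 − 120k^3 − 382k + 72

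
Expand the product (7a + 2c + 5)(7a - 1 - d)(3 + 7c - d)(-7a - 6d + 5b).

(7a + 2c + 5)(7a - 1 - d)(3 + 7c - d)(-7a - 6d + 5b)
= (49a² - 7a - 7ad + 14ac - 2c - 2cd + 35a - 5 - 5d)(3 + 7c - d)(-7a - 6d + 5b)    [distributive law]
= (49a² + 28a - 7ad + 14ac - 2c - 2cd - 5 - 5d)(3 + 7c - d)(-7a - 6d + 5b)    [combine like terms]
= (147a² + 343a²c - 49a²d + 84a + 196ac - 28ad - 21ad - 49acd + 7ad² + 42ac + 98ac² - 14acd - 6c - 14c² + 2cd - 6cd - 14c²d + 2cd² - 15 - 35c + 5d - 15d - 35cd + 5d²)(-7a - 6d + 5b)    [distributive law]
= (147a² + 343a²c - 49a²d + 84a + 238ac - 49ad - 63acd + 7ad² + 98ac² - 41c - 14c² - 39cd - 14c²d + 2cd² - 15 - 10d + 5d²)(-7a - 6d + 5b)    [combine like terms]
= -1029a³ - 882a²d + 735a²b - 2401a³c - 2058a²cd + 1715a²bc + 343a³d + 294a²d² - 245a²bd - 588a² - 504ad + 420ab - 1666a²c - 1428acd + 1190abc + 343a²d + 294ad² - 245abd + 441a²cd + 378acd² - 315abcd - 49a²d² - 42ad³ + 35abd² - 686a²c² - 588ac²d + 490abc² + 287ac + 246cd - 205bc + 98ac² + 84c²d - 70bc² + 273acd + 234cd² - 195bcd + 98ac²d + 84c²d² - 70bc²d - 14acd² - 12cd³ + 10bcd² + 105a + 90d - 75b + 70ad + 60d² - 50bd - 35ad² - 30d³ + 25bd²    [distributive law]
= -1029a³ - 539a²d + 735a²b - 2401a³c - 1617a²cd + 1715a²bc + 343a³d + 245a²d² - 245a²bd - 588a² - 434ad + 420ab - 1666a²c - 1155acd + 1190abc + 259ad² - 245abd + 364acd² - 315abcd - 42ad³ + 35abd² - 686a²c² - 490ac²d + 490abc² + 287ac + 246cd - 205bc + 98ac² + 84c²d - 70bc² + 234cd² - 195bcd + 84c²d² - 70bc²d - 12cd³ + 10bcd² + 105a + 90d - 75b + 60d² - 50bd - 30d³ + 25bd²    [combine like terms]

-1029a³ - 539a²d + 735a²b - 2401a³c - 1617a²cd + 1715a²bc + 343a³d + 245a²d² - 245a²bd - 588a² - 434ad + 420ab - 1666a²c - 1155acd + 1190abc + 259ad² - 245abd + 364acd² - 315abcd - 42ad³ + 35abd² - 686a²c² - 490ac²d + 490abc² + 287ac + 246cd - 205bc + 98ac² + 84c²d - 70bc² + 234cd² - 195bcd + 84c²d² - 70bc²d - 12cd³ + 10bcd² + 105a + 90d - 75b + 60d² - 50bd - 30d³ + 25bd²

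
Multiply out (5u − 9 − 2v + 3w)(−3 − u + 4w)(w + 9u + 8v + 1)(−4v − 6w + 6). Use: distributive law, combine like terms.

1924uvw + 3114uw^2 − 3786uw + 104u^2v + 1242u^2w − 354u^2 + 64uv^2 − 900uv + 1422u − 460u^2vw − 888u^2w^2 + 180u^3v + 270u^3w − 270u^3 + 88u^2v^2 − 896uvw^2 − 750uw^3 − 360uv^2w − 3432vw − 90w^2 − 270w − 600v^2 + 1224v + 162 + 2832vw^2 + 270w^3 + 776v^2w − 192v^3 − 64uv^3 + 32v^2w^2 − 576vw^3 + 256v^3w − 72w^4

(5u − 9 − 2v + 3w)(−3 − u + 4w)(w + 9u + 8v + 1)(−4v − 6w + 6)
= (−15u − 5u^2 + 20uw + 27 + 9u − 36w + 6v + 2uv − 8vw − 9w − 3uw + 12w^2)(w + 9u + 8v + 1)(−4v − 6w + 6)    [distributive law]
= (−6u − 5u^2 + 17uw + 27 − 45w + 6v + 2uv − 8vw + 12w^2)(w + 9u + 8v + 1)(−4v − 6w + 6)    [combine like terms]
= (−6uw − 54u^2 − 48uv − 6u − 5u^2w − 45u^3 − 40u^2v − 5u^2 + 17uw^2 + 153u^2w + 136uvw + 17uw + 27w + 243u + 216v + 27 − 45w^2 − 405uw − 360vw − 45w + 6vw + 54uv + 48v^2 + 6v + 2uvw + 18u^2v + 16uv^2 + 2uv − 8vw^2 − 72uvw − 64v^2w − 8vw + 12w^3 + 108uw^2 + 96vw^2 + 12w^2)(−4v − 6w + 6)    [distributive law]
= (−394uw − 59u^2 + 8uv + 237u + 148u^2w − 45u^3 − 22u^2v + 125uw^2 + 66uvw − 18w + 222v + 27 − 33w^2 − 362vw + 48v^2 + 16uv^2 + 88vw^2 − 64v^2w + 12w^3)(−4v − 6w + 6)    [combine like terms]
= 1576uvw + 2364uw^2 − 2364uw + 236u^2v + 354u^2w − 354u^2 − 32uv^2 − 48uvw + 48uv − 948uv − 1422uw + 1422u − 592u^2vw − 888u^2w^2 + 888u^2w + 180u^3v + 270u^3w − 270u^3 + 88u^2v^2 + 132u^2vw − 132u^2v − 500uvw^2 − 750uw^3 + 750uw^2 − 264uv^2w − 396uvw^2 + 396uvw + 72vw + 108w^2 − 108w − 888v^2 − 1332vw + 1332v − 108v − 162w + 162 + 132vw^2 + 198w^3 − 198w^2 + 1448v^2w + 2172vw^2 − 2172vw − 192v^3 − 288v^2w + 288v^2 − 64uv^3 − 96uv^2w + 96uv^2 − 352v^2w^2 − 528vw^3 + 528vw^2 + 256v^3w + 384v^2w^2 − 384v^2w − 48vw^3 − 72w^4 + 72w^3    [distributive law]
= 1924uvw + 3114uw^2 − 3786uw + 104u^2v + 1242u^2w − 354u^2 + 64uv^2 − 900uv + 1422u − 460u^2vw − 888u^2w^2 + 180u^3v + 270u^3w − 270u^3 + 88u^2v^2 − 896uvw^2 − 750uw^3 − 360uv^2w − 3432vw − 90w^2 − 270w − 600v^2 + 1224v + 162 + 2832vw^2 + 270w^3 + 776v^2w − 192v^3 − 64uv^3 + 32v^2w^2 − 576vw^3 + 256v^3w − 72w^4    [combine like terms]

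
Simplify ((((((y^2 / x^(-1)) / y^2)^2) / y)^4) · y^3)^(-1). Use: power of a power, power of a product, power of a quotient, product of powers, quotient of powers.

((((((y^2 / x^(-1)) / y^2)^2) / y)^4) · y^3)^(-1)
= ((((((y^2 / x^(-1)) / y^2)^2) / y)^4)^(-1)) · ((y^3)^(-1))    [power of a product]
= (((((y^2 / x^(-1)) / y^2)^2) / y)^(-4)) · ((y^3)^(-1))    [power of a power]
= (((((y^2 / x^(-1)) / y^2)^2)^(-4)) / (y^(-4))) · ((y^3)^(-1))    [power of a quotient]
= ((((y^2 / x^(-1)) / y^2)^(-8)) / (y^(-4))) · ((y^3)^(-1))    [power of a power]
= ((((y^2 / x^(-1))^(-8)) / ((y^2)^(-8))) / (y^(-4))) · ((y^3)^(-1))    [power of a quotient]
= (((((y^2)^(-8)) / ((x^(-1))^(-8))) / ((y^2)^(-8))) / (y^(-4))) · ((y^3)^(-1))    [power of a quotient]
= (((y^(-16) / ((x^(-1))^(-8))) / ((y^2)^(-8))) / (y^(-4))) · ((y^3)^(-1))    [power of a power]
= (((y^(-16) / x^8) / ((y^2)^(-8))) / (y^(-4))) · ((y^3)^(-1))    [power of a power]
= (((y^(-16) / x^8) / y^(-16)) / (y^(-4))) · ((y^3)^(-1))    [power of a power]
= (((y^(-16) / x^8) / y^(-16)) / y^(-4)) · y^(-3)    [power of a power]
= x^(-8)y    [quotient of powers; product of powers]

x^(-8)y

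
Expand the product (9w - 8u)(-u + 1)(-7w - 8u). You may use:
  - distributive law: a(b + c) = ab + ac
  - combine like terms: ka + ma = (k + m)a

(9w - 8u)(-u + 1)(-7w - 8u)
= (-9uw + 9w + 8u² - 8u)(-7w - 8u)    [distributive law]
= 63uw² + 72u²w - 63w² - 72uw - 56u²w - 64u³ + 56uw + 64u²    [distributive law]
= 63uw² + 16u²w - 63w² - 16uw - 64u³ + 64u²    [combine like terms]

63uw² + 16u²w - 63w² - 16uw - 64u³ + 64u²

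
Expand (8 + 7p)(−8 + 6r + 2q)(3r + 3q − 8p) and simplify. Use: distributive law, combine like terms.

(8 + 7p)(−8 + 6r + 2q)(3r + 3q − 8p)
= (−64 + 48r + 16q − 56p + 42pr + 14pq)(3r + 3q − 8p)    [distributive law]
= −192r − 192q + 512p + 144r^2 + 144qr − 384pr + 48qr + 48q^2 − 128pq − 168pr − 168pq + 448p^2 + 126pr^2 + 126pqr − 336p^2r + 42pqr + 42pq^2 − 112p^2q    [distributive law]
= −192r − 192q + 512p + 144r^2 + 192qr − 552pr + 48q^2 − 296pq + 448p^2 + 126pr^2 + 168pqr − 336p^2r + 42pq^2 − 112p^2q    [combine like terms]

−192r − 192q + 512p + 144r^2 + 192qr − 552pr + 48q^2 − 296pq + 448p^2 + 126pr^2 + 168pqr − 336p^2r + 42pq^2 − 112p^2q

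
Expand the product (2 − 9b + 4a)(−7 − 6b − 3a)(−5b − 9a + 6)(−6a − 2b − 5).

−745ab − 1097b^2 − 1712b − 702a^2 + 894a + 420 + 2633ab^2 + 1212b^3 + 993a^2b − 1944a^3 + 2622ab^3 + 540b^4 + 2940a^2b^2 − 414a^3b − 648a^4

(2 − 9b + 4a)(−7 − 6b − 3a)(−5b − 9a + 6)(−6a − 2b − 5)
= (−14 − 12b − 6a + 63b + 54b^2 + 27ab − 28a − 24ab − 12a^2)(−5b − 9a + 6)(−6a − 2b − 5)    [distributive law]
= (−14 + 51b − 34a + 54b^2 + 3ab − 12a^2)(−5b − 9a + 6)(−6a − 2b − 5)    [combine like terms]
= (70b + 126a − 84 − 255b^2 − 459ab + 306b + 170ab + 306a^2 − 204a − 270b^3 − 486ab^2 + 324b^2 − 15ab^2 − 27a^2b + 18ab + 60a^2b + 108a^3 − 72a^2)(−6a − 2b − 5)    [distributive law]
= (376b − 78a − 84 + 69b^2 − 271ab + 234a^2 − 270b^3 − 501ab^2 + 33a^2b + 108a^3)(−6a − 2b − 5)    [combine like terms]
= −2256ab − 752b^2 − 1880b + 468a^2 + 156ab + 390a + 504a + 168b + 420 − 414ab^2 − 138b^3 − 345b^2 + 1626a^2b + 542ab^2 + 1355ab − 1404a^3 − 468a^2b − 1170a^2 + 1620ab^3 + 540b^4 + 1350b^3 + 3006a^2b^2 + 1002ab^3 + 2505ab^2 − 198a^3b − 66a^2b^2 − 165a^2b − 648a^4 − 216a^3b − 540a^3    [distributive law]
= −745ab − 1097b^2 − 1712b − 702a^2 + 894a + 420 + 2633ab^2 + 1212b^3 + 993a^2b − 1944a^3 + 2622ab^3 + 540b^4 + 2940a^2b^2 − 414a^3b − 648a^4    [combine like terms]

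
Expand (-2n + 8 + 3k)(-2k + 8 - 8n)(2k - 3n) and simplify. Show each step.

-22k^2n + 92kn^2 - 184kn + 240n^2 - 48n^3 + 16k^2 + 128k - 192n - 12k^3

(-2n + 8 + 3k)(-2k + 8 - 8n)(2k - 3n)
= (4kn - 16n + 16n^2 - 16k + 64 - 64n - 6k^2 + 24k - 24kn)(2k - 3n)    [distributive law]
= (-20kn - 80n + 16n^2 + 8k + 64 - 6k^2)(2k - 3n)    [combine like terms]
= -40k^2n + 60kn^2 - 160kn + 240n^2 + 32kn^2 - 48n^3 + 16k^2 - 24kn + 128k - 192n - 12k^3 + 18k^2n    [distributive law]
= -22k^2n + 92kn^2 - 184kn + 240n^2 - 48n^3 + 16k^2 + 128k - 192n - 12k^3    [combine like terms]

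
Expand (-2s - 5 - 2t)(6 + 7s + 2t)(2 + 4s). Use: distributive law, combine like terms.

(-2s - 5 - 2t)(6 + 7s + 2t)(2 + 4s)
= (-12s - 14s² - 4st - 30 - 35s - 10t - 12t - 14st - 4t²)(2 + 4s)    [distributive law]
= (-47s - 14s² - 18st - 30 - 22t - 4t²)(2 + 4s)    [combine like terms]
= -94s - 188s² - 28s² - 56s³ - 36st - 72s²t - 60 - 120s - 44t - 88st - 8t² - 16st²    [distributive law]
= -214s - 216s² - 56s³ - 124st - 72s²t - 60 - 44t - 8t² - 16st²    [combine like terms]

-214s - 216s² - 56s³ - 124st - 72s²t - 60 - 44t - 8t² - 16st²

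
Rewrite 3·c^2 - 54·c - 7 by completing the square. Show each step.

3·c^2 - 54·c - 7
= 3(c^2 - 18·c) - 7    [factor out 3 from the c-terms]
= 3(c^2 - 18·c + 81 - 81) - 7    [add and subtract 81 inside the bracket]
= 3(c - 9)^2 - 243 - 7    [perfect-square identity]
= 3(c - 9)^2 - 250    [combine constants]

3(c - 9)^2 - 250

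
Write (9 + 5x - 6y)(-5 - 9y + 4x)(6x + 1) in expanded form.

(9 + 5x - 6y)(-5 - 9y + 4x)(6x + 1)
= (-45 - 81y + 36x - 25x - 45xy + 20x^2 + 30y + 54y^2 - 24xy)(6x + 1)    [distributive law]
= (-45 - 51y + 11x - 69xy + 20x^2 + 54y^2)(6x + 1)    [combine like terms]
= -270x - 45 - 306xy - 51y + 66x^2 + 11x - 414x^2y - 69xy + 120x^3 + 20x^2 + 324xy^2 + 54y^2    [distributive law]
= -259x - 45 - 375xy - 51y + 86x^2 - 414x^2y + 120x^3 + 324xy^2 + 54y^2    [combine like terms]

-259x - 45 - 375xy - 51y + 86x^2 - 414x^2y + 120x^3 + 324xy^2 + 54y^2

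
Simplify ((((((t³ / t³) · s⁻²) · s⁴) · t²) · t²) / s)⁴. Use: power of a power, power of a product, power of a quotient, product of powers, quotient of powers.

((((((t³ / t³) · s⁻²) · s⁴) · t²) · t²) / s)⁴
= ((((((t³ / t³) · s⁻²) · s⁴) · t²) · t²)⁴) / (s⁴)    [power of a quotient]
= ((((((t³ / t³) · s⁻²) · s⁴) · t²)⁴) · ((t²)⁴)) / (s⁴)    [power of a product]
= ((((((t³ / t³) · s⁻²) · s⁴)⁴) · ((t²)⁴)) · ((t²)⁴)) / (s⁴)    [power of a product]
= ((((((t³ / t³) · s⁻²)⁴) · ((s⁴)⁴)) · ((t²)⁴)) · ((t²)⁴)) / (s⁴)    [power of a product]
= ((((((t³ / t³)⁴) · ((s⁻²)⁴)) · ((s⁴)⁴)) · ((t²)⁴)) · ((t²)⁴)) / (s⁴)    [power of a product]
= (((((((t³)⁴) / ((t³)⁴)) · ((s⁻²)⁴)) · ((s⁴)⁴)) · ((t²)⁴)) · ((t²)⁴)) / (s⁴)    [power of a quotient]
= (((((t¹² / ((t³)⁴)) · ((s⁻²)⁴)) · ((s⁴)⁴)) · ((t²)⁴)) · ((t²)⁴)) / (s⁴)    [power of a power]
= (((((t¹² / t¹²) · ((s⁻²)⁴)) · ((s⁴)⁴)) · ((t²)⁴)) · ((t²)⁴)) / (s⁴)    [power of a power]
= ((((t⁰ · ((s⁻²)⁴)) · ((s⁴)⁴)) · ((t²)⁴)) · ((t²)⁴)) / (s⁴)    [quotient of powers]
= ((((t⁰ · s⁻⁸) · ((s⁴)⁴)) · ((t²)⁴)) · ((t²)⁴)) / (s⁴)    [power of a power]
= ((((t⁰ · s⁻⁸) · s¹⁶) · ((t²)⁴)) · ((t²)⁴)) / (s⁴)    [power of a power]
= ((((t⁰ · s⁻⁸) · s¹⁶) · t⁸) · ((t²)⁴)) / (s⁴)    [power of a power]
= ((((t⁰ · s⁻⁸) · s¹⁶) · t⁸) · t⁸) / (s⁴)    [power of a power]
= s⁴t¹⁶    [quotient of powers; product of powers]

s⁴t¹⁶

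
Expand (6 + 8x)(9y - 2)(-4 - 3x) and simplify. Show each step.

-216y - 450xy + 48 + 100x - 216x^2y + 48x^2

(6 + 8x)(9y - 2)(-4 - 3x)
= (54y - 12 + 72xy - 16x)(-4 - 3x)    [distributive law]
= -216y - 162xy + 48 + 36x - 288xy - 216x^2y + 64x + 48x^2    [distributive law]
= -216y - 450xy + 48 + 100x - 216x^2y + 48x^2    [combine like terms]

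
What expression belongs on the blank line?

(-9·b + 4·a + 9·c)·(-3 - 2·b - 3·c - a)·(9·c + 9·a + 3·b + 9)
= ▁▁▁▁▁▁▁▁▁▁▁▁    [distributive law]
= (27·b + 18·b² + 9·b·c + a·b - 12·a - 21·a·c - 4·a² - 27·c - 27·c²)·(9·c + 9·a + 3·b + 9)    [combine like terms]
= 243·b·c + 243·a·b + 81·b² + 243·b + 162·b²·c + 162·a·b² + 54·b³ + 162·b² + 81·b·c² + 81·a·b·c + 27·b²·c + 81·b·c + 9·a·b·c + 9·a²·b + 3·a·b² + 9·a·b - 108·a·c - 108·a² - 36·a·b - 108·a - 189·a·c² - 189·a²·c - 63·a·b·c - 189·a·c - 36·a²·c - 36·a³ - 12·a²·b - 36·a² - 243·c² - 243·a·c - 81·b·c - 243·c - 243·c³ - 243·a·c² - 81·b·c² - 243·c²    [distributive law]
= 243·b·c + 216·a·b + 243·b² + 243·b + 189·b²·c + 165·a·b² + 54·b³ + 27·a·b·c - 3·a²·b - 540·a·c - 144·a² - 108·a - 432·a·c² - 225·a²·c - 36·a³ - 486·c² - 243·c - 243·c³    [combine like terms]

Applying distributive law to the line above:

(27·b + 18·b² + 27·b·c + 9·a·b - 12·a - 8·a·b - 12·a·c - 4·a² - 27·c - 18·b·c - 27·c² - 9·a·c)·(9·c + 9·a + 3·b + 9)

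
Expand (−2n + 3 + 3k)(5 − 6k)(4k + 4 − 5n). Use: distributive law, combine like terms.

(−2n + 3 + 3k)(5 − 6k)(4k + 4 − 5n)
= (−10n + 12kn + 15 − 18k + 15k − 18k²)(4k + 4 − 5n)    [distributive law]
= (−10n + 12kn + 15 − 3k − 18k²)(4k + 4 − 5n)    [combine like terms]
= −40kn − 40n + 50n² + 48k²n + 48kn − 60kn² + 60k + 60 − 75n − 12k² − 12k + 15kn − 72k³ − 72k² + 90k²n    [distributive law]
= 23kn − 115n + 50n² + 138k²n − 60kn² + 48k + 60 − 84k² − 72k³    [combine like terms]

23kn − 115n + 50n² + 138k²n − 60kn² + 48k + 60 − 84k² − 72k³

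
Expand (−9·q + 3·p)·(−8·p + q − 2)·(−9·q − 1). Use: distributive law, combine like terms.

(−9·q + 3·p)·(−8·p + q − 2)·(−9·q − 1)
= (72·p·q − 9·q^2 + 18·q − 24·p^2 + 3·p·q − 6·p)·(−9·q − 1)    [distributive law]
= (75·p·q − 9·q^2 + 18·q − 24·p^2 − 6·p)·(−9·q − 1)    [combine like terms]
= −675·p·q^2 − 75·p·q + 81·q^3 + 9·q^2 − 162·q^2 − 18·q + 216·p^2·q + 24·p^2 + 54·p·q + 6·p    [distributive law]
= −675·p·q^2 − 21·p·q + 81·q^3 − 153·q^2 − 18·q + 216·p^2·q + 24·p^2 + 6·p    [combine like terms]

−675·p·q^2 − 21·p·q + 81·q^3 − 153·q^2 − 18·q + 216·p^2·q + 24·p^2 + 6·p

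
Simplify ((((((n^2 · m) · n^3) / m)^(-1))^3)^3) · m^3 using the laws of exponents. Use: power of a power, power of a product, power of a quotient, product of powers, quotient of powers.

((((((n^2 · m) · n^3) / m)^(-1))^3)^3) · m^3
= (((((n^2 · m) · n^3) / m)^(-1))^9) · m^3    [power of a power]
= ((((n^2 · m) · n^3) / m)^(-9)) · m^3    [power of a power]
= ((((n^2 · m) · n^3)^(-9)) / (m^(-9))) · m^3    [power of a quotient]
= ((((n^2 · m)^(-9)) · ((n^3)^(-9))) / (m^(-9))) · m^3    [power of a product]
= (((((n^2)^(-9)) · (m^(-9))) · ((n^3)^(-9))) / (m^(-9))) · m^3    [power of a product]
= (((n^(-18) · (m^(-9))) · ((n^3)^(-9))) / (m^(-9))) · m^3    [power of a power]
= (((n^(-18) · m^(-9)) · n^(-27)) / (m^(-9))) · m^3    [power of a power]
= m^3·n^(-45)    [quotient of powers; product of powers]

m^3·n^(-45)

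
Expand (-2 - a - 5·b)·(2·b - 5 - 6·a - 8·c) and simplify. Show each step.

21·b + 10 + 17·a + 16·c + 28·a·b + 6·a^2 + 8·a·c - 10·b^2 + 40·b·c

(-2 - a - 5·b)·(2·b - 5 - 6·a - 8·c)
= -4·b + 10 + 12·a + 16·c - 2·a·b + 5·a + 6·a^2 + 8·a·c - 10·b^2 + 25·b + 30·a·b + 40·b·c    [distributive law]
= 21·b + 10 + 17·a + 16·c + 28·a·b + 6·a^2 + 8·a·c - 10·b^2 + 40·b·c    [combine like terms]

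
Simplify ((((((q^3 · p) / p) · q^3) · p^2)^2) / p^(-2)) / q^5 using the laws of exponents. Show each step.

p^6q^7

((((((q^3 · p) / p) · q^3) · p^2)^2) / p^(-2)) / q^5
= ((((((q^3 · p) / p) · q^3)^2) · ((p^2)^2)) / p^(-2)) / q^5    [power of a product]
= ((((((q^3 · p) / p)^2) · ((q^3)^2)) · ((p^2)^2)) / p^(-2)) / q^5    [power of a product]
= ((((((q^3 · p)^2) / (p^2)) · ((q^3)^2)) · ((p^2)^2)) / p^(-2)) / q^5    [power of a quotient]
= (((((((q^3)^2) · (p^2)) / (p^2)) · ((q^3)^2)) · ((p^2)^2)) / p^(-2)) / q^5    [power of a product]
= (((((q^6 · (p^2)) / (p^2)) · ((q^3)^2)) · ((p^2)^2)) / p^(-2)) / q^5    [power of a power]
= (((((q^6 · p^2) / p^2) · q^6) · ((p^2)^2)) / p^(-2)) / q^5    [power of a power]
= (((((q^6 · p^2) / p^2) · q^6) · p^4) / p^(-2)) / q^5    [power of a power]
= p^6q^7    [quotient of powers; product of powers]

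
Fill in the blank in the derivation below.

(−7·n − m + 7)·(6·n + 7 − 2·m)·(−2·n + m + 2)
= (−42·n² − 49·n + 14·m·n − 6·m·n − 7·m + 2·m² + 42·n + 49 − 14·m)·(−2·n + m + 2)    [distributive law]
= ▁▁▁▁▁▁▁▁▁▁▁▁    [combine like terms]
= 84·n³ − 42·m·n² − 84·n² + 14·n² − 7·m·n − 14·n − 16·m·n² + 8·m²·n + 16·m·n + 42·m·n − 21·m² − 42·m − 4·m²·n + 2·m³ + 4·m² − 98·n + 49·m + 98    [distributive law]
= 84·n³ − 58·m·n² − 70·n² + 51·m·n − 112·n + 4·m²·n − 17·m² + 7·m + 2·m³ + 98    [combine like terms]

Applying combine like terms to the line above:

(−42·n² − 7·n + 8·m·n − 21·m + 2·m² + 49)·(−2·n + m + 2)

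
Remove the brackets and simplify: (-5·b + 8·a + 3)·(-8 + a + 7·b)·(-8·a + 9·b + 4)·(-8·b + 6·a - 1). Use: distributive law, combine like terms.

8379·a·b^2 - 8822·a^2·b + 1417·a·b - 2957·b^3 - 633·b^2 + 740·b + 7122·a^2·b^2 - 1504·a^3·b - 7802·a·b^3 + 2520·b^4 + 3184·a^3 - 832·a^2 - 524·a - 384·a^4 + 96

(-5·b + 8·a + 3)·(-8 + a + 7·b)·(-8·a + 9·b + 4)·(-8·b + 6·a - 1)
= (40·b - 5·a·b - 35·b^2 - 64·a + 8·a^2 + 56·a·b - 24 + 3·a + 21·b)·(-8·a + 9·b + 4)·(-8·b + 6·a - 1)    [distributive law]
= (61·b + 51·a·b - 35·b^2 - 61·a + 8·a^2 - 24)·(-8·a + 9·b + 4)·(-8·b + 6·a - 1)    [combine like terms]
= (-488·a·b + 549·b^2 + 244·b - 408·a^2·b + 459·a·b^2 + 204·a·b + 280·a·b^2 - 315·b^3 - 140·b^2 + 488·a^2 - 549·a·b - 244·a - 64·a^3 + 72·a^2·b + 32·a^2 + 192·a - 216·b - 96)·(-8·b + 6·a - 1)    [distributive law]
= (-833·a·b + 409·b^2 + 28·b - 336·a^2·b + 739·a·b^2 - 315·b^3 + 520·a^2 - 52·a - 64·a^3 - 96)·(-8·b + 6·a - 1)    [combine like terms]
= 6664·a·b^2 - 4998·a^2·b + 833·a·b - 3272·b^3 + 2454·a·b^2 - 409·b^2 - 224·b^2 + 168·a·b - 28·b + 2688·a^2·b^2 - 2016·a^3·b + 336·a^2·b - 5912·a·b^3 + 4434·a^2·b^2 - 739·a·b^2 + 2520·b^4 - 1890·a·b^3 + 315·b^3 - 4160·a^2·b + 3120·a^3 - 520·a^2 + 416·a·b - 312·a^2 + 52·a + 512·a^3·b - 384·a^4 + 64·a^3 + 768·b - 576·a + 96    [distributive law]
= 8379·a·b^2 - 8822·a^2·b + 1417·a·b - 2957·b^3 - 633·b^2 + 740·b + 7122·a^2·b^2 - 1504·a^3·b - 7802·a·b^3 + 2520·b^4 + 3184·a^3 - 832·a^2 - 524·a - 384·a^4 + 96    [combine like terms]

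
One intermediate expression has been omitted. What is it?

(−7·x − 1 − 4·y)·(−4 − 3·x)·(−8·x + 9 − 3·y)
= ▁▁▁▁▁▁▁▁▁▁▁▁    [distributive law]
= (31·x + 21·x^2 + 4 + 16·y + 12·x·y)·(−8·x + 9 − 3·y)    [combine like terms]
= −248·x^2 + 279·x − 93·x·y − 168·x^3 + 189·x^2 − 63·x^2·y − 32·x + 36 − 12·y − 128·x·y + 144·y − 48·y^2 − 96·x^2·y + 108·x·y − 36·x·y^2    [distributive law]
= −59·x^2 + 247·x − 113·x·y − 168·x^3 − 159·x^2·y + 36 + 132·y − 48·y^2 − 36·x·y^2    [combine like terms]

By distributive law:

(28·x + 21·x^2 + 4 + 3·x + 16·y + 12·x·y)·(−8·x + 9 − 3·y)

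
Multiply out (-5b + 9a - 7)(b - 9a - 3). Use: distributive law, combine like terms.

(-5b + 9a - 7)(b - 9a - 3)
= -5b^2 + 45ab + 15b + 9ab - 81a^2 - 27a - 7b + 63a + 21    [distributive law]
= -5b^2 + 54ab + 8b - 81a^2 + 36a + 21    [combine like terms]

-5b^2 + 54ab + 8b - 81a^2 + 36a + 21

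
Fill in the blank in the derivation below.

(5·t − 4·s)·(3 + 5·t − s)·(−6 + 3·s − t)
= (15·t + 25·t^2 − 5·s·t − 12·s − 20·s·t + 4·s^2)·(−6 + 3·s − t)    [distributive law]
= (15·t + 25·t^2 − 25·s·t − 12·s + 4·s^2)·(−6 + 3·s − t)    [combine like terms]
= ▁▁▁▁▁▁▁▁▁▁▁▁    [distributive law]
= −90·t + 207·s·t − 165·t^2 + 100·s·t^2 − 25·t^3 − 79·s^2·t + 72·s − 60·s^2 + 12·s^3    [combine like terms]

By distributive law:

−90·t + 45·s·t − 15·t^2 − 150·t^2 + 75·s·t^2 − 25·t^3 + 150·s·t − 75·s^2·t + 25·s·t^2 + 72·s − 36·s^2 + 12·s·t − 24·s^2 + 12·s^3 − 4·s^2·t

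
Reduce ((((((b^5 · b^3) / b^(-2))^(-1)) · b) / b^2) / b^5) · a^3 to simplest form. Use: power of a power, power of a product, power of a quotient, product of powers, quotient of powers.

a^3b^(-16)

((((((b^5 · b^3) / b^(-2))^(-1)) · b) / b^2) / b^5) · a^3
= ((((((b^5 · b^3)^(-1)) / ((b^(-2))^(-1))) · b) / b^2) / b^5) · a^3    [power of a quotient]
= (((((((b^5)^(-1)) · ((b^3)^(-1))) / ((b^(-2))^(-1))) · b) / b^2) / b^5) · a^3    [power of a product]
= (((((b^(-5) · ((b^3)^(-1))) / ((b^(-2))^(-1))) · b) / b^2) / b^5) · a^3    [power of a power]
= (((((b^(-5) · b^(-3)) / ((b^(-2))^(-1))) · b) / b^2) / b^5) · a^3    [power of a power]
= ((((b^(-8) / ((b^(-2))^(-1))) · b) / b^2) / b^5) · a^3    [product of powers]
= ((((b^(-8) / b^2) · b) / b^2) / b^5) · a^3    [power of a power]
= (((b^(-10) · b) / b^2) / b^5) · a^3    [quotient of powers]
= ((b^(-9) / b^2) / b^5) · a^3    [product of powers]
= (b^(-11) / b^5) · a^3    [quotient of powers]
= b^(-16) · a^3    [quotient of powers]
= a^3b^(-16)    [rearrange]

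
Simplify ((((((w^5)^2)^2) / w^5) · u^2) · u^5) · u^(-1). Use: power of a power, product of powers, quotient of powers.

u^6w^15

((((((w^5)^2)^2) / w^5) · u^2) · u^5) · u^(-1)
= (((((w^5)^4) / w^5) · u^2) · u^5) · u^(-1)    [power of a power]
= (((w^20 / w^5) · u^2) · u^5) · u^(-1)    [power of a power]
= ((w^15 · u^2) · u^5) · u^(-1)    [quotient of powers]
= u^6w^15    [product of powers]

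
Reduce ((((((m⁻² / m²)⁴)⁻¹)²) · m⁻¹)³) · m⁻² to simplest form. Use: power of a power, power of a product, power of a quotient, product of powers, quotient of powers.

((((((m⁻² / m²)⁴)⁻¹)²) · m⁻¹)³) · m⁻²
= ((((((m⁻² / m²)⁴)⁻¹)²)³) · ((m⁻¹)³)) · m⁻²    [power of a product]
= (((((m⁻² / m²)⁴)⁻¹)⁶) · ((m⁻¹)³)) · m⁻²    [power of a power]
= ((((m⁻² / m²)⁴)⁻⁶) · ((m⁻¹)³)) · m⁻²    [power of a power]
= (((m⁻² / m²)⁻²⁴) · ((m⁻¹)³)) · m⁻²    [power of a power]
= ((((m⁻²)⁻²⁴) / ((m²)⁻²⁴)) · ((m⁻¹)³)) · m⁻²    [power of a quotient]
= ((m⁴⁸ / ((m²)⁻²⁴)) · ((m⁻¹)³)) · m⁻²    [power of a power]
= ((m⁴⁸ / m⁻⁴⁸) · ((m⁻¹)³)) · m⁻²    [power of a power]
= (m⁹⁶ · ((m⁻¹)³)) · m⁻²    [quotient of powers]
= (m⁹⁶ · m⁻³) · m⁻²    [power of a power]
= m⁹³ · m⁻²    [product of powers]
= m⁹¹    [product of powers]

m⁹¹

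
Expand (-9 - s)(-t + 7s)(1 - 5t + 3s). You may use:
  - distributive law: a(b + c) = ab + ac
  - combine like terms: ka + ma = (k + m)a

(-9 - s)(-t + 7s)(1 - 5t + 3s)
= (9t - 63s + st - 7s^2)(1 - 5t + 3s)    [distributive law]
= 9t - 45t^2 + 27st - 63s + 315st - 189s^2 + st - 5st^2 + 3s^2t - 7s^2 + 35s^2t - 21s^3    [distributive law]
= 9t - 45t^2 + 343st - 63s - 196s^2 - 5st^2 + 38s^2t - 21s^3    [combine like terms]

9t - 45t^2 + 343st - 63s - 196s^2 - 5st^2 + 38s^2t - 21s^3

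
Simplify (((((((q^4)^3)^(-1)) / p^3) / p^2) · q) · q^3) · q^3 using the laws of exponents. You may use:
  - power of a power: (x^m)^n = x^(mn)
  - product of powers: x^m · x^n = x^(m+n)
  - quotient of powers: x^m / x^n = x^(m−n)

p^(-5)·q^(-5)

(((((((q^4)^3)^(-1)) / p^3) / p^2) · q) · q^3) · q^3
= ((((((q^4)^(-3)) / p^3) / p^2) · q) · q^3) · q^3    [power of a power]
= ((((q^(-12) / p^3) / p^2) · q) · q^3) · q^3    [power of a power]
= p^(-5)·q^(-5)    [quotient of powers; product of powers]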